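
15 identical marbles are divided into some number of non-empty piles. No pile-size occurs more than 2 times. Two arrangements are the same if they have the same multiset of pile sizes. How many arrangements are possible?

A partial list (first 12 by largest part):
15
1,14
2,13
1,1,13
3,12
1,2,12
4,11
1,3,11
2,2,11
1,1,2,11
5,10
1,4,10
…and 58 more, for 70 total.

70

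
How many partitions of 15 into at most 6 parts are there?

110

Systematic enumeration (by largest part, then next-largest, …) yields 110.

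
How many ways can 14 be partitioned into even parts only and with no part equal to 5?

They are:
14
12+2
10+4
10+2+2
8+6
8+4+2
8+2+2+2
6+6+2
6+4+4
6+4+2+2
6+2+2+2+2
4+4+4+2
4+4+2+2+2
4+2+2+2+2+2
2+2+2+2+2+2+2
Counting gives 15.

15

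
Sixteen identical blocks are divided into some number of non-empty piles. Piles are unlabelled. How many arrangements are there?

Counting exhaustively, 231 partitions satisfy the conditions.

231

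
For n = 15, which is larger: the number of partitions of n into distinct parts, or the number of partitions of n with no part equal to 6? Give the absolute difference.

119

Partitions of 15 into distinct parts: 27.
Partitions of 15 with no part equal to 6: 146.
|27 − 146| = 119.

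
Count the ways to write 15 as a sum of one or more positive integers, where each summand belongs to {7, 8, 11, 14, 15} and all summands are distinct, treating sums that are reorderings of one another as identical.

The partitions of 15 that satisfy the conditions:
15
8 + 7
That's 2 in total.

2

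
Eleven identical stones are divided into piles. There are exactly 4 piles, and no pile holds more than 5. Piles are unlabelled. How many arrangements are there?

They are:
5,4,1,1
5,3,2,1
5,2,2,2
4,4,2,1
4,3,3,1
4,3,2,2
3,3,3,2
Counting gives 7.

7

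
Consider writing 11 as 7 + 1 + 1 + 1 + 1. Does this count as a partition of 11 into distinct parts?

The parts sum to 11, and the condition 'all summands are distinct' is violated.

No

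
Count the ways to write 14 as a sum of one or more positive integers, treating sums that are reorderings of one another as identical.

135

There are 135 such partitions.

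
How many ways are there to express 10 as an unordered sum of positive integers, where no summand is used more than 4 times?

There are too many to list fully; the first 12 (by largest part) are:
10
9 + 1
8 + 2
8 + 1 + 1
7 + 3
7 + 2 + 1
7 + 1 + 1 + 1
6 + 4
6 + 3 + 1
6 + 2 + 2
6 + 2 + 1 + 1
6 + 1 + 1 + 1 + 1
…and 22 more, for 34 total.

34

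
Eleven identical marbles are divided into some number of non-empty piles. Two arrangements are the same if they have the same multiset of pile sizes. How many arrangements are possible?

56

There are too many to list fully; the first 12 (by largest part) are:
11
1,10
2,9
1,1,9
3,8
1,2,8
1,1,1,8
4,7
1,3,7
2,2,7
1,1,2,7
1,1,1,1,7
…and 44 more, for 56 total.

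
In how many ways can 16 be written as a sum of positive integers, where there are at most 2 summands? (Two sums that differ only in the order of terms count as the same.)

9

The partitions of 16 that satisfy the conditions:
16
15,1
14,2
13,3
12,4
11,5
10,6
9,7
8,8
Counting gives 9.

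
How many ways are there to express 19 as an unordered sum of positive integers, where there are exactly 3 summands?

30

A partial list (first 12 by largest part):
17,1,1
16,2,1
15,3,1
15,2,2
14,4,1
14,3,2
13,5,1
13,4,2
13,3,3
12,6,1
12,5,2
12,4,3
…and 18 more, for 30 total.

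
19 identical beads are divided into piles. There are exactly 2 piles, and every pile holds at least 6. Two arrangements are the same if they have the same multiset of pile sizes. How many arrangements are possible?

They are:
13,6
12,7
11,8
10,9

4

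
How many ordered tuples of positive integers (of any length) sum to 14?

The number of compositions of n is 2^(n−1); here 2^13 = 8192.

8192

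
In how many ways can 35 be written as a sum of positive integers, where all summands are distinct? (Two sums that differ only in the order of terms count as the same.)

585

Enumerating by decreasing first part gives 585 partitions in all.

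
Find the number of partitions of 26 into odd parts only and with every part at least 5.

They are:
21, 5
19, 7
17, 9
15, 11
13, 13
11, 5, 5, 5
9, 7, 5, 5
7, 7, 7, 5

8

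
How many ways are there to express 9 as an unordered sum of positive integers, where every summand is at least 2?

8

Listing the qualifying partitions of 9:
9
7+2
6+3
5+4
5+2+2
4+3+2
3+3+3
3+2+2+2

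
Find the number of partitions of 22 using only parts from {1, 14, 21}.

3

Listing the qualifying partitions of 22:
21 + 1
14 + 1 + 1 + 1 + 1 + 1 + 1 + 1 + 1
1 + 1 + 1 + 1 + 1 + 1 + 1 + 1 + 1 + 1 + 1 + 1 + 1 + 1 + 1 + 1 + 1 + 1 + 1 + 1 + 1 + 1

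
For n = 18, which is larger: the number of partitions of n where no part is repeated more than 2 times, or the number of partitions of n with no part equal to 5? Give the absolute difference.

149

Partitions of 18 where no part is repeated more than 2 times: 135.
Partitions of 18 with no part equal to 5: 284.
|135 − 284| = 149.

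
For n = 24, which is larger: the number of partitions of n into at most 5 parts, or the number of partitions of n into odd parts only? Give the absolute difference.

Partitions of 24 into at most 5 parts: 333.
Partitions of 24 into odd parts only: 122.
|333 − 122| = 211.

211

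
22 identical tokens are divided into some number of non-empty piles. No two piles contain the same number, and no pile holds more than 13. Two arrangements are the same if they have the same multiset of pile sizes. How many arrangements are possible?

64

A partial list (first 12 by largest part):
13,9
13,8,1
13,7,2
13,6,3
13,6,2,1
13,5,4
13,5,3,1
13,4,3,2
12,10
12,9,1
12,8,2
12,7,3
…and 52 more, for 64 total.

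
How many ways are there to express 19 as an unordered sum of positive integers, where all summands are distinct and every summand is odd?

Listing the qualifying partitions of 19:
19
15+3+1
13+5+1
11+7+1
11+5+3
9+7+3
Counting gives 6.

6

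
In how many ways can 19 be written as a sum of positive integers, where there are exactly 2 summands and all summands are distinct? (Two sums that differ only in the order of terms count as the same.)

9

Listing the qualifying partitions of 19:
18 + 1
17 + 2
16 + 3
15 + 4
14 + 5
13 + 6
12 + 7
11 + 8
10 + 9
That's 9 in total.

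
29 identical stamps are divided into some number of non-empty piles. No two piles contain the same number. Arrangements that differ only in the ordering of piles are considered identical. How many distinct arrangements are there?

256

Enumerating by decreasing first part gives 256 partitions in all.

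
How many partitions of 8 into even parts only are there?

Listing the qualifying partitions of 8:
8
2+6
4+4
2+2+4
2+2+2+2
That's 5 in total.

5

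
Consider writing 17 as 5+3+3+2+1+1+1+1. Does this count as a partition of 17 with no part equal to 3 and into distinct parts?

No

The parts sum to 17, and the condition 'no summand equals 3' is violated.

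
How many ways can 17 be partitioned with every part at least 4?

12

Listing the qualifying partitions of 17:
17
13,4
12,5
11,6
10,7
9,8
9,4,4
8,5,4
7,6,4
7,5,5
6,6,5
5,4,4,4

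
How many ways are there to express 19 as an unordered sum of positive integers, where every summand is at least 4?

The partitions of 19 that satisfy the conditions:
19
4 + 15
5 + 14
6 + 13
7 + 12
8 + 11
4 + 4 + 11
9 + 10
4 + 5 + 10
4 + 6 + 9
5 + 5 + 9
4 + 7 + 8
5 + 6 + 8
5 + 7 + 7
6 + 6 + 7
4 + 4 + 4 + 7
4 + 4 + 5 + 6
4 + 5 + 5 + 5

18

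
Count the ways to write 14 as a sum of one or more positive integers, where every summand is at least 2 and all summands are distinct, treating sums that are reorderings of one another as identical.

12

They are:
14
12 + 2
11 + 3
10 + 4
9 + 5
9 + 3 + 2
8 + 6
8 + 4 + 2
7 + 5 + 2
7 + 4 + 3
6 + 5 + 3
5 + 4 + 3 + 2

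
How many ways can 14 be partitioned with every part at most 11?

Systematic enumeration (by largest part, then next-largest, …) yields 131.

131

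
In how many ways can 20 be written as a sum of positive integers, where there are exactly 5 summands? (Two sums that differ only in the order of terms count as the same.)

Direct enumeration gives 84 partitions.

84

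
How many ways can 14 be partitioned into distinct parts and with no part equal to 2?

13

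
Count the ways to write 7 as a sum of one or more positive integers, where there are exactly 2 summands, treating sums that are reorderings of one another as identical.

3

They are:
1, 6
2, 5
3, 4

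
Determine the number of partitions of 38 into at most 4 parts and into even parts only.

There are 94 such partitions.

94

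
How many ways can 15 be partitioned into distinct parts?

A partial list (first 12 by largest part):
15
14,1
13,2
12,3
12,2,1
11,4
11,3,1
10,5
10,4,1
10,3,2
9,6
9,5,1
…and 15 more, for 27 total.

27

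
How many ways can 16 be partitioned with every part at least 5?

6

Enumerating:
16
11, 5
10, 6
9, 7
8, 8
6, 5, 5
Counting gives 6.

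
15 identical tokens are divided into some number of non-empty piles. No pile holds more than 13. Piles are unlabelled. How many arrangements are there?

Enumerating by decreasing first part gives 174 partitions in all.

174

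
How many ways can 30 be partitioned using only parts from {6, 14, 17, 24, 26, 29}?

2

They are:
24,6
6,6,6,6,6
That's 2 in total.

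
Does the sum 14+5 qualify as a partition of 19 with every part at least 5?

Yes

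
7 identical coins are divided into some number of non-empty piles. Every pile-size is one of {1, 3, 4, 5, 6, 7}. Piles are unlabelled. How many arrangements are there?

8

Enumerating:
7
6 + 1
5 + 1 + 1
4 + 3
4 + 1 + 1 + 1
3 + 3 + 1
3 + 1 + 1 + 1 + 1
1 + 1 + 1 + 1 + 1 + 1 + 1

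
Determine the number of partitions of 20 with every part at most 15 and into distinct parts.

57

There are too many to list fully; the first 12 (by largest part) are:
15+5
15+4+1
15+3+2
14+6
14+5+1
14+4+2
14+3+2+1
13+7
13+6+1
13+5+2
13+4+3
13+4+2+1
…and 45 more, for 57 total.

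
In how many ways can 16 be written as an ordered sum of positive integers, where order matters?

Each of the 15 gaps between 16 units is either a break or not: 2^15 = 32768.

32768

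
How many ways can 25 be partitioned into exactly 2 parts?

Listing the qualifying partitions of 25:
24,1
23,2
22,3
21,4
20,5
19,6
18,7
17,8
16,9
15,10
14,11
13,12
That's 12 in total.

12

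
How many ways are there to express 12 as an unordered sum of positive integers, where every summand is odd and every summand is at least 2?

They are:
9 + 3
7 + 5
3 + 3 + 3 + 3

3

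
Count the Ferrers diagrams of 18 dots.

There are 385 such partitions.

385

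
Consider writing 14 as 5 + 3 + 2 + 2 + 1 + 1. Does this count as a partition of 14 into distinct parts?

No

The parts sum to 14, and the condition 'all summands are distinct' is violated.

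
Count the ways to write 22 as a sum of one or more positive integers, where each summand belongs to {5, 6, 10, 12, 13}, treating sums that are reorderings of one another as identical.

4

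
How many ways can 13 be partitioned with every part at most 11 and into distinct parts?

16

Enumerating:
11+2
10+3
10+2+1
9+4
9+3+1
8+5
8+4+1
8+3+2
7+6
7+5+1
7+4+2
7+3+2+1
6+5+2
6+4+3
6+4+2+1
5+4+3+1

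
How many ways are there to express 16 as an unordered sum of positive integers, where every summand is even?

They are:
16
14+2
12+4
12+2+2
10+6
10+4+2
10+2+2+2
8+8
8+6+2
8+4+4
8+4+2+2
8+2+2+2+2
6+6+4
6+6+2+2
6+4+4+2
6+4+2+2+2
6+2+2+2+2+2
4+4+4+4
4+4+4+2+2
4+4+2+2+2+2
4+2+2+2+2+2+2
2+2+2+2+2+2+2+2

22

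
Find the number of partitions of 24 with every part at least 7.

They are:
24
17,7
16,8
15,9
14,10
13,11
12,12
10,7,7
9,8,7
8,8,8
That's 10 in total.

10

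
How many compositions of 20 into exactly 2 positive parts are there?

19

By stars and bars with positive parts, the count is C(19,1) = 19.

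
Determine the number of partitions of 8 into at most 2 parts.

5

Listing the qualifying partitions of 8:
8
7, 1
6, 2
5, 3
4, 4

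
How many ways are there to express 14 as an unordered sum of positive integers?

Enumerating by decreasing first part gives 135 partitions in all.

135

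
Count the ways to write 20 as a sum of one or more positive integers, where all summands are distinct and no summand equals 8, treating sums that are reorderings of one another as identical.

A partial list (first 12 by largest part):
20
19,1
18,2
17,3
17,2,1
16,4
16,3,1
15,5
15,4,1
15,3,2
14,6
14,5,1
…and 39 more, for 51 total.

51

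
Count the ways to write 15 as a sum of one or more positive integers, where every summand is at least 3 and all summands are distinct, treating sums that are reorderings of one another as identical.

The partitions of 15 that satisfy the conditions:
15
12, 3
11, 4
10, 5
9, 6
8, 7
8, 4, 3
7, 5, 3
6, 5, 4
Counting gives 9.

9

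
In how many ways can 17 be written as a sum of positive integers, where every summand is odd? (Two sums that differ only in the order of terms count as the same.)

38

A partial list (first 12 by largest part):
17
15 + 1 + 1
13 + 3 + 1
13 + 1 + 1 + 1 + 1
11 + 5 + 1
11 + 3 + 3
11 + 3 + 1 + 1 + 1
11 + 1 + 1 + 1 + 1 + 1 + 1
9 + 7 + 1
9 + 5 + 3
9 + 5 + 1 + 1 + 1
9 + 3 + 3 + 1 + 1
…and 26 more, for 38 total.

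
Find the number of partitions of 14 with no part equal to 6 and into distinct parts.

17

The partitions of 14 that satisfy the conditions:
14
13,1
12,2
11,3
11,2,1
10,4
10,3,1
9,5
9,4,1
9,3,2
8,5,1
8,4,2
8,3,2,1
7,5,2
7,4,3
7,4,2,1
5,4,3,2
Counting gives 17.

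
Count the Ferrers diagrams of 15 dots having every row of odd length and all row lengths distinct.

4

Enumerating:
15
1,3,11
1,5,9
3,5,7
That's 4 in total.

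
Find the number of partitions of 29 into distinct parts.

Direct enumeration gives 256 partitions.

256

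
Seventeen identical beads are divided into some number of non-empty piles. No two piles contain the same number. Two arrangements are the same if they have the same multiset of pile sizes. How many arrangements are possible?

A partial list (first 12 by largest part):
17
1 + 16
2 + 15
3 + 14
1 + 2 + 14
4 + 13
1 + 3 + 13
5 + 12
1 + 4 + 12
2 + 3 + 12
6 + 11
1 + 5 + 11
…and 26 more, for 38 total.

38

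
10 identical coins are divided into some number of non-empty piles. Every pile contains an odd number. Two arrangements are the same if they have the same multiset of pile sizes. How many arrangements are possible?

They are:
9,1
7,3
7,1,1,1
5,5
5,3,1,1
5,1,1,1,1,1
3,3,3,1
3,3,1,1,1,1
3,1,1,1,1,1,1,1
1,1,1,1,1,1,1,1,1,1
Counting gives 10.

10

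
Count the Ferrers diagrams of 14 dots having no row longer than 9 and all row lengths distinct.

15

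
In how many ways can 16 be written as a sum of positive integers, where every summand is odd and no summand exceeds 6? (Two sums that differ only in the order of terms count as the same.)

The partitions of 16 that satisfy the conditions:
5 + 5 + 5 + 1
5 + 5 + 3 + 3
5 + 5 + 3 + 1 + 1 + 1
5 + 5 + 1 + 1 + 1 + 1 + 1 + 1
5 + 3 + 3 + 3 + 1 + 1
5 + 3 + 3 + 1 + 1 + 1 + 1 + 1
5 + 3 + 1 + 1 + 1 + 1 + 1 + 1 + 1 + 1
5 + 1 + 1 + 1 + 1 + 1 + 1 + 1 + 1 + 1 + 1 + 1
3 + 3 + 3 + 3 + 3 + 1
3 + 3 + 3 + 3 + 1 + 1 + 1 + 1
3 + 3 + 3 + 1 + 1 + 1 + 1 + 1 + 1 + 1
3 + 3 + 1 + 1 + 1 + 1 + 1 + 1 + 1 + 1 + 1 + 1
3 + 1 + 1 + 1 + 1 + 1 + 1 + 1 + 1 + 1 + 1 + 1 + 1 + 1
1 + 1 + 1 + 1 + 1 + 1 + 1 + 1 + 1 + 1 + 1 + 1 + 1 + 1 + 1 + 1
Counting gives 14.

14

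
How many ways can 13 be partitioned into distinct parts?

18

They are:
13
12+1
11+2
10+3
10+2+1
9+4
9+3+1
8+5
8+4+1
8+3+2
7+6
7+5+1
7+4+2
7+3+2+1
6+5+2
6+4+3
6+4+2+1
5+4+3+1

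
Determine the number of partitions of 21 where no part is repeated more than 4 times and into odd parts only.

A partial list (first 12 by largest part):
21
19+1+1
17+3+1
17+1+1+1+1
15+5+1
15+3+3
15+3+1+1+1
13+7+1
13+5+3
13+5+1+1+1
13+3+3+1+1
11+9+1
…and 29 more, for 41 total.

41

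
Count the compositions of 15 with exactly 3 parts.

91

Equivalently, choose which 2 of the 14 gaps become plus signs: C(14,2) = 91.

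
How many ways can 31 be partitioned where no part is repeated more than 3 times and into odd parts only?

112

Systematic enumeration (by largest part, then next-largest, …) yields 112.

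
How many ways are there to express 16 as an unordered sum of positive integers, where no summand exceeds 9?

Counting exhaustively, 201 partitions satisfy the conditions.

201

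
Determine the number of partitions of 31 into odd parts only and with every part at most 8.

Systematic enumeration (by largest part, then next-largest, …) yields 93.

93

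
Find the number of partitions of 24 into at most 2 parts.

13

The partitions of 24 that satisfy the conditions:
24
23 + 1
22 + 2
21 + 3
20 + 4
19 + 5
18 + 6
17 + 7
16 + 8
15 + 9
14 + 10
13 + 11
12 + 12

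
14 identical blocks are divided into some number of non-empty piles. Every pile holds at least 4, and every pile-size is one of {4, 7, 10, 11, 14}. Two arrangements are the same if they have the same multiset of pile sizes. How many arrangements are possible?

3

The partitions of 14 that satisfy the conditions:
14
10, 4
7, 7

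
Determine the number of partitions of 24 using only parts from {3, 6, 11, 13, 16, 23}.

6

Enumerating:
13,11
6,6,6,6
6,6,6,3,3
6,6,3,3,3,3
6,3,3,3,3,3,3
3,3,3,3,3,3,3,3
That's 6 in total.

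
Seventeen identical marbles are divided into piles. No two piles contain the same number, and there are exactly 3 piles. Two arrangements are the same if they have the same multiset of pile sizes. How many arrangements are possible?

Listing the qualifying partitions of 17:
14 + 2 + 1
13 + 3 + 1
12 + 4 + 1
12 + 3 + 2
11 + 5 + 1
11 + 4 + 2
10 + 6 + 1
10 + 5 + 2
10 + 4 + 3
9 + 7 + 1
9 + 6 + 2
9 + 5 + 3
8 + 7 + 2
8 + 6 + 3
8 + 5 + 4
7 + 6 + 4

16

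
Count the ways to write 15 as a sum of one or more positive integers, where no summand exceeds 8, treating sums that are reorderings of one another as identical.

Counting exhaustively, 146 partitions satisfy the conditions.

146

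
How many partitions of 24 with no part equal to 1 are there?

320

Systematic enumeration (by largest part, then next-largest, …) yields 320.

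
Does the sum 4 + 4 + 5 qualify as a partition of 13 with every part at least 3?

Yes

The parts sum to 13, and the condition 'every summand is at least 3' holds.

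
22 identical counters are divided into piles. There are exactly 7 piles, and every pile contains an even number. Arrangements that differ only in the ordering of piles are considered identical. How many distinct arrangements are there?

Listing the qualifying partitions of 22:
2 + 2 + 2 + 2 + 2 + 2 + 10
2 + 2 + 2 + 2 + 2 + 4 + 8
2 + 2 + 2 + 2 + 2 + 6 + 6
2 + 2 + 2 + 2 + 4 + 4 + 6
2 + 2 + 2 + 4 + 4 + 4 + 4
Counting gives 5.

5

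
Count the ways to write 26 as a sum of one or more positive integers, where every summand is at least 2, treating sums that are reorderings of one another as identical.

A full systematic count gives 478.

478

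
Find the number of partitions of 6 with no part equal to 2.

The partitions of 6 that satisfy the conditions:
6
5+1
4+1+1
3+3
3+1+1+1
1+1+1+1+1+1
That's 6 in total.

6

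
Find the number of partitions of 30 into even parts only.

176

A full systematic count gives 176.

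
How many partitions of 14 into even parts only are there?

15

They are:
14
12,2
10,4
10,2,2
8,6
8,4,2
8,2,2,2
6,6,2
6,4,4
6,4,2,2
6,2,2,2,2
4,4,4,2
4,4,2,2,2
4,2,2,2,2,2
2,2,2,2,2,2,2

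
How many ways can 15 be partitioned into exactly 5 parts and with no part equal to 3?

15

They are:
11, 1, 1, 1, 1
10, 2, 1, 1, 1
9, 2, 2, 1, 1
8, 4, 1, 1, 1
8, 2, 2, 2, 1
7, 5, 1, 1, 1
7, 4, 2, 1, 1
7, 2, 2, 2, 2
6, 6, 1, 1, 1
6, 5, 2, 1, 1
6, 4, 2, 2, 1
5, 5, 2, 2, 1
5, 4, 4, 1, 1
5, 4, 2, 2, 2
4, 4, 4, 2, 1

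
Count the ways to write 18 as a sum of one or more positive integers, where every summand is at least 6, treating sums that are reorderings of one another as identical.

The partitions of 18 that satisfy the conditions:
18
12, 6
11, 7
10, 8
9, 9
6, 6, 6

6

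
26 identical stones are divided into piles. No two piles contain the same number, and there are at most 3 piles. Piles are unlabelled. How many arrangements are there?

57

A partial list (first 12 by largest part):
26
25, 1
24, 2
23, 3
23, 2, 1
22, 4
22, 3, 1
21, 5
21, 4, 1
21, 3, 2
20, 6
20, 5, 1
…and 45 more, for 57 total.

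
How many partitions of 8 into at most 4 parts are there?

15

They are:
8
7, 1
6, 2
6, 1, 1
5, 3
5, 2, 1
5, 1, 1, 1
4, 4
4, 3, 1
4, 2, 2
4, 2, 1, 1
3, 3, 2
3, 3, 1, 1
3, 2, 2, 1
2, 2, 2, 2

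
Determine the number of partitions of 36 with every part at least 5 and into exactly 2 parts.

Enumerating:
5+31
6+30
7+29
8+28
9+27
10+26
11+25
12+24
13+23
14+22
15+21
16+20
17+19
18+18
Counting gives 14.

14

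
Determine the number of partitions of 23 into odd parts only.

104

Counting exhaustively, 104 partitions satisfy the conditions.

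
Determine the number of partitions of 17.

There are 297 such partitions.

297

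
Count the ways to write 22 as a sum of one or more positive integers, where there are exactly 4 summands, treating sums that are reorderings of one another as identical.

Direct enumeration gives 84 partitions.

84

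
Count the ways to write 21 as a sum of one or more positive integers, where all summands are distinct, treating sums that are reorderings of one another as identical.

Direct enumeration gives 76 partitions.

76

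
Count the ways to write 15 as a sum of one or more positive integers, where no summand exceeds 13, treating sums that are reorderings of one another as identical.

174

A full systematic count gives 174.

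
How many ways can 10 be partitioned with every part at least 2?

Enumerating:
10
8+2
7+3
6+4
6+2+2
5+5
5+3+2
4+4+2
4+3+3
4+2+2+2
3+3+2+2
2+2+2+2+2
That's 12 in total.

12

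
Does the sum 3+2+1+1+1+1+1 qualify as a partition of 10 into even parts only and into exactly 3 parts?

No

The parts sum to 10, and the condition 'every summand is even' is violated.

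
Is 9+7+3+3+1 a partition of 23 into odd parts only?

Yes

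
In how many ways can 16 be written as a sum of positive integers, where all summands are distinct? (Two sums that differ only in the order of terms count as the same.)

32

A partial list (first 12 by largest part):
16
15 + 1
14 + 2
13 + 3
13 + 2 + 1
12 + 4
12 + 3 + 1
11 + 5
11 + 4 + 1
11 + 3 + 2
10 + 6
10 + 5 + 1
…and 20 more, for 32 total.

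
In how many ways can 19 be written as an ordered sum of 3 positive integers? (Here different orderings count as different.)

Place 2 bars in the 18 internal gaps of a row of 19 dots: C(18,2) = 153.

153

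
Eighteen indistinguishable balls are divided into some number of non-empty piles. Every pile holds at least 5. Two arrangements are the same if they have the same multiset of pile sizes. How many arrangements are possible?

9

They are:
18
13,5
12,6
11,7
10,8
9,9
8,5,5
7,6,5
6,6,6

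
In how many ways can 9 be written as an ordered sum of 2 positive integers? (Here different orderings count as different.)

Place 1 bars in the 8 internal gaps of a row of 9 dots: C(8,1) = 8.

8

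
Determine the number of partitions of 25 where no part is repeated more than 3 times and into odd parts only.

A partial list (first 12 by largest part):
25
23, 1, 1
21, 3, 1
19, 5, 1
19, 3, 3
19, 3, 1, 1, 1
17, 7, 1
17, 5, 3
17, 5, 1, 1, 1
17, 3, 3, 1, 1
15, 9, 1
15, 7, 3
…and 42 more, for 54 total.

54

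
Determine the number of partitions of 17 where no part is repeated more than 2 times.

108

A full systematic count gives 108.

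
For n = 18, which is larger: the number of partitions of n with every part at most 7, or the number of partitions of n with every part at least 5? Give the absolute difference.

Partitions of 18 with every part at most 7: 248.
Partitions of 18 with every part at least 5: 9.
|248 − 9| = 239.

239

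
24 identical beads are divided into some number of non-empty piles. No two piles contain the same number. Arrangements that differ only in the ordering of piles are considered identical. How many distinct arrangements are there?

122

There are 122 such partitions.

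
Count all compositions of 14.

Each of the 13 gaps between 14 units is either a break or not: 2^13 = 8192.

8192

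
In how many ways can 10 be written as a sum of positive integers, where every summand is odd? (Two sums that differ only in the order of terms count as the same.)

Enumerating:
9+1
7+3
7+1+1+1
5+5
5+3+1+1
5+1+1+1+1+1
3+3+3+1
3+3+1+1+1+1
3+1+1+1+1+1+1+1
1+1+1+1+1+1+1+1+1+1

10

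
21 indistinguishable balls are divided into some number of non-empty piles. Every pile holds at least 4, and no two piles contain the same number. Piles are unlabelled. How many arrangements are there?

Enumerating:
21
17,4
16,5
15,6
14,7
13,8
12,9
12,5,4
11,10
11,6,4
10,7,4
10,6,5
9,8,4
9,7,5
8,7,6

15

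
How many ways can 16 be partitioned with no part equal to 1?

There are too many to list fully; the first 12 (by largest part) are:
16
2 + 14
3 + 13
4 + 12
2 + 2 + 12
5 + 11
2 + 3 + 11
6 + 10
2 + 4 + 10
3 + 3 + 10
2 + 2 + 2 + 10
7 + 9
…and 43 more, for 55 total.

55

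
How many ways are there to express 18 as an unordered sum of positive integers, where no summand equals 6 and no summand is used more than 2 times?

100

Systematic enumeration (by largest part, then next-largest, …) yields 100.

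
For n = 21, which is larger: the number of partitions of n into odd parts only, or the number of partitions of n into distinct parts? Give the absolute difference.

Partitions of 21 into odd parts only: 76.
Partitions of 21 into distinct parts: 76.
|76 − 76| = 0.

0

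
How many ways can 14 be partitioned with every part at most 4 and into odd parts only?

The partitions of 14 that satisfy the conditions:
3+3+3+3+1+1
3+3+3+1+1+1+1+1
3+3+1+1+1+1+1+1+1+1
3+1+1+1+1+1+1+1+1+1+1+1
1+1+1+1+1+1+1+1+1+1+1+1+1+1
That's 5 in total.

5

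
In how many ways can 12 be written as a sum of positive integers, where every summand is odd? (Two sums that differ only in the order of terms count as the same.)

15

Enumerating:
11+1
9+3
9+1+1+1
7+5
7+3+1+1
7+1+1+1+1+1
5+5+1+1
5+3+3+1
5+3+1+1+1+1
5+1+1+1+1+1+1+1
3+3+3+3
3+3+3+1+1+1
3+3+1+1+1+1+1+1
3+1+1+1+1+1+1+1+1+1
1+1+1+1+1+1+1+1+1+1+1+1
Counting gives 15.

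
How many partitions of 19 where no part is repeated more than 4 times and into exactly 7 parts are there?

52

There are too many to list fully; the first 12 (by largest part) are:
11+2+2+1+1+1+1
10+3+2+1+1+1+1
10+2+2+2+1+1+1
9+4+2+1+1+1+1
9+3+3+1+1+1+1
9+3+2+2+1+1+1
9+2+2+2+2+1+1
8+5+2+1+1+1+1
8+4+3+1+1+1+1
8+4+2+2+1+1+1
8+3+3+2+1+1+1
8+3+2+2+2+1+1
…and 40 more, for 52 total.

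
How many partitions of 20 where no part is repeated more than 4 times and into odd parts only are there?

A partial list (first 12 by largest part):
19+1
17+3
17+1+1+1
15+5
15+3+1+1
13+7
13+5+1+1
13+3+3+1
13+3+1+1+1+1
11+9
11+7+1+1
11+5+3+1
…and 23 more, for 35 total.

35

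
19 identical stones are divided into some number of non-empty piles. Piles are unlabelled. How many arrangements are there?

Direct enumeration gives 490 partitions.

490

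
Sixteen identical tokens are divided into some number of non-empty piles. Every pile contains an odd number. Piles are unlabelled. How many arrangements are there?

A partial list (first 12 by largest part):
1+15
3+13
1+1+1+13
5+11
1+1+3+11
1+1+1+1+1+11
7+9
1+1+5+9
1+3+3+9
1+1+1+1+3+9
1+1+1+1+1+1+1+9
1+1+7+7
…and 20 more, for 32 total.

32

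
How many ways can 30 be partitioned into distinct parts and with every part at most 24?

Direct enumeration gives 286 partitions.

286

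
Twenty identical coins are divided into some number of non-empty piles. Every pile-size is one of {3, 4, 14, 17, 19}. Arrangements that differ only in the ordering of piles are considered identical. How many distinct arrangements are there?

Listing the qualifying partitions of 20:
17,3
14,3,3
4,4,4,4,4
4,4,3,3,3,3

4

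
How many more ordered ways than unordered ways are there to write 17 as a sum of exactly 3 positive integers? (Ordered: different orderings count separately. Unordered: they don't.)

96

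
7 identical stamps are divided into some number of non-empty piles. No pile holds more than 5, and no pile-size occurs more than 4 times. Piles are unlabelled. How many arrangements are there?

Listing the qualifying partitions of 7:
2,5
1,1,5
3,4
1,2,4
1,1,1,4
1,3,3
2,2,3
1,1,2,3
1,1,1,1,3
1,2,2,2
1,1,1,2,2

11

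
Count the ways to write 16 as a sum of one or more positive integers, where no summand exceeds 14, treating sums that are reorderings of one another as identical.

229

A full systematic count gives 229.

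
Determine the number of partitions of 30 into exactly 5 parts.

377

A full systematic count gives 377.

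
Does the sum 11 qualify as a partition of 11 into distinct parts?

The parts sum to 11, and the condition 'all summands are distinct' holds.

Yes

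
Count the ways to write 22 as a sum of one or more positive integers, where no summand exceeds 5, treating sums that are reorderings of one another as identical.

Counting exhaustively, 255 partitions satisfy the conditions.

255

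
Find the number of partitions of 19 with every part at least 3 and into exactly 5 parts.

Listing the qualifying partitions of 19:
7,3,3,3,3
6,4,3,3,3
5,5,3,3,3
5,4,4,3,3
4,4,4,4,3

5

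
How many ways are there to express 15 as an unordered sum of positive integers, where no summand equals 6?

146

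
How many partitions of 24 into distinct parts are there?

122

Enumerating by decreasing first part gives 122 partitions in all.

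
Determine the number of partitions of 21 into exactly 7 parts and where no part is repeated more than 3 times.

There are too many to list fully; the first 12 (by largest part) are:
12,2,2,2,1,1,1
11,3,2,2,1,1,1
10,4,2,2,1,1,1
10,3,3,2,1,1,1
10,3,2,2,2,1,1
9,5,2,2,1,1,1
9,4,3,2,1,1,1
9,4,2,2,2,1,1
9,3,3,3,1,1,1
9,3,3,2,2,1,1
8,6,2,2,1,1,1
8,5,3,2,1,1,1
…and 46 more, for 58 total.

58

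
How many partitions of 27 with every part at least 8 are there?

They are:
27
19, 8
18, 9
17, 10
16, 11
15, 12
14, 13
11, 8, 8
10, 9, 8
9, 9, 9
Counting gives 10.

10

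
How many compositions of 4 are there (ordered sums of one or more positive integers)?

The number of compositions of n is 2^(n−1); here 2^3 = 8.

8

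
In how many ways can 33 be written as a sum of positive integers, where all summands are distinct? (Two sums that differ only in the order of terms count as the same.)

Counting exhaustively, 448 partitions satisfy the conditions.

448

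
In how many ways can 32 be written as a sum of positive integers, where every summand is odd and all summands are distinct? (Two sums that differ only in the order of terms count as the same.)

23

Enumerating:
1,31
3,29
5,27
7,25
9,23
1,3,5,23
11,21
1,3,7,21
13,19
1,3,9,19
1,5,7,19
15,17
1,3,11,17
1,5,9,17
3,5,7,17
1,3,13,15
1,5,11,15
1,7,9,15
3,5,9,15
1,7,11,13
3,5,11,13
3,7,9,13
5,7,9,11
That's 23 in total.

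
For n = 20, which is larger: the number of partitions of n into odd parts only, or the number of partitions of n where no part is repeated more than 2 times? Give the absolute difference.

138

Partitions of 20 into odd parts only: 64.
Partitions of 20 where no part is repeated more than 2 times: 202.
|64 − 202| = 138.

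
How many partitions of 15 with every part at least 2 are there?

41

A partial list (first 12 by largest part):
15
2, 13
3, 12
4, 11
2, 2, 11
5, 10
2, 3, 10
6, 9
2, 4, 9
3, 3, 9
2, 2, 2, 9
7, 8
…and 29 more, for 41 total.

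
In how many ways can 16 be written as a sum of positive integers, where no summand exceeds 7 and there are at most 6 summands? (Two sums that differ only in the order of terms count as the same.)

There are 76 such partitions.

76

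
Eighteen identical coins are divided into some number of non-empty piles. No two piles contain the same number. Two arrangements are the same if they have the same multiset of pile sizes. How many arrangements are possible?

There are too many to list fully; the first 12 (by largest part) are:
18
1, 17
2, 16
3, 15
1, 2, 15
4, 14
1, 3, 14
5, 13
1, 4, 13
2, 3, 13
6, 12
1, 5, 12
…and 34 more, for 46 total.

46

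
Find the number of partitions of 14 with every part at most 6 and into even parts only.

8

The partitions of 14 that satisfy the conditions:
6,6,2
6,4,4
6,4,2,2
6,2,2,2,2
4,4,4,2
4,4,2,2,2
4,2,2,2,2,2
2,2,2,2,2,2,2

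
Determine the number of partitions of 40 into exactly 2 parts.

Listing the qualifying partitions of 40:
1 + 39
2 + 38
3 + 37
4 + 36
5 + 35
6 + 34
7 + 33
8 + 32
9 + 31
10 + 30
11 + 29
12 + 28
13 + 27
14 + 26
15 + 25
16 + 24
17 + 23
18 + 22
19 + 21
20 + 20

20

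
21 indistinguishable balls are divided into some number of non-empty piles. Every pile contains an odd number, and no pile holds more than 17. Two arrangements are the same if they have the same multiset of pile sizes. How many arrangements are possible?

There are 74 such partitions.

74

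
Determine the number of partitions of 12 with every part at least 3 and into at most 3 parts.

Enumerating:
12
3,9
4,8
5,7
6,6
3,3,6
3,4,5
4,4,4
That's 8 in total.

8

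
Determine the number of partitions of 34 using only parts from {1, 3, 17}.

19

The partitions of 34 that satisfy the conditions:
17, 17
17, 3, 3, 3, 3, 3, 1, 1
17, 3, 3, 3, 3, 1, 1, 1, 1, 1
17, 3, 3, 3, 1, 1, 1, 1, 1, 1, 1, 1
17, 3, 3, 1, 1, 1, 1, 1, 1, 1, 1, 1, 1, 1
17, 3, 1, 1, 1, 1, 1, 1, 1, 1, 1, 1, 1, 1, 1, 1
17, 1, 1, 1, 1, 1, 1, 1, 1, 1, 1, 1, 1, 1, 1, 1, 1, 1
3, 3, 3, 3, 3, 3, 3, 3, 3, 3, 3, 1
3, 3, 3, 3, 3, 3, 3, 3, 3, 3, 1, 1, 1, 1
3, 3, 3, 3, 3, 3, 3, 3, 3, 1, 1, 1, 1, 1, 1, 1
3, 3, 3, 3, 3, 3, 3, 3, 1, 1, 1, 1, 1, 1, 1, 1, 1, 1
3, 3, 3, 3, 3, 3, 3, 1, 1, 1, 1, 1, 1, 1, 1, 1, 1, 1, 1, 1
3, 3, 3, 3, 3, 3, 1, 1, 1, 1, 1, 1, 1, 1, 1, 1, 1, 1, 1, 1, 1, 1
3, 3, 3, 3, 3, 1, 1, 1, 1, 1, 1, 1, 1, 1, 1, 1, 1, 1, 1, 1, 1, 1, 1, 1
3, 3, 3, 3, 1, 1, 1, 1, 1, 1, 1, 1, 1, 1, 1, 1, 1, 1, 1, 1, 1, 1, 1, 1, 1, 1
3, 3, 3, 1, 1, 1, 1, 1, 1, 1, 1, 1, 1, 1, 1, 1, 1, 1, 1, 1, 1, 1, 1, 1, 1, 1, 1, 1
3, 3, 1, 1, 1, 1, 1, 1, 1, 1, 1, 1, 1, 1, 1, 1, 1, 1, 1, 1, 1, 1, 1, 1, 1, 1, 1, 1, 1, 1
3, 1, 1, 1, 1, 1, 1, 1, 1, 1, 1, 1, 1, 1, 1, 1, 1, 1, 1, 1, 1, 1, 1, 1, 1, 1, 1, 1, 1, 1, 1, 1
1, 1, 1, 1, 1, 1, 1, 1, 1, 1, 1, 1, 1, 1, 1, 1, 1, 1, 1, 1, 1, 1, 1, 1, 1, 1, 1, 1, 1, 1, 1, 1, 1, 1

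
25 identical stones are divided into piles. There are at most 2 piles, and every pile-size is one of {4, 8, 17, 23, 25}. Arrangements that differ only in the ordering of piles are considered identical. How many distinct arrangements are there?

2

Listing the qualifying partitions of 25:
25
17, 8
Counting gives 2.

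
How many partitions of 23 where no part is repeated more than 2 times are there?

355

There are 355 such partitions.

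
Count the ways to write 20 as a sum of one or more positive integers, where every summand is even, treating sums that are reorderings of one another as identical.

42

There are too many to list fully; the first 12 (by largest part) are:
20
18,2
16,4
16,2,2
14,6
14,4,2
14,2,2,2
12,8
12,6,2
12,4,4
12,4,2,2
12,2,2,2,2
…and 30 more, for 42 total.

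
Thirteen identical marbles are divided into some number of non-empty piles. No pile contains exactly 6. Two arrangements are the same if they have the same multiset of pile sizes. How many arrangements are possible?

86

Systematic enumeration (by largest part, then next-largest, …) yields 86.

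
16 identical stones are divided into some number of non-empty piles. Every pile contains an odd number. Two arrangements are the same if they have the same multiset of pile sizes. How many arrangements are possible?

There are too many to list fully; the first 12 (by largest part) are:
15, 1
13, 3
13, 1, 1, 1
11, 5
11, 3, 1, 1
11, 1, 1, 1, 1, 1
9, 7
9, 5, 1, 1
9, 3, 3, 1
9, 3, 1, 1, 1, 1
9, 1, 1, 1, 1, 1, 1, 1
7, 7, 1, 1
…and 20 more, for 32 total.

32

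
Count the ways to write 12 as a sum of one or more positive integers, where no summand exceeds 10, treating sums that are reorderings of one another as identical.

75

Direct enumeration gives 75 partitions.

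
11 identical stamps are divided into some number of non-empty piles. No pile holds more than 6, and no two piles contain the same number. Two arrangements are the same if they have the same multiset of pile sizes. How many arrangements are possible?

The partitions of 11 that satisfy the conditions:
5 + 6
1 + 4 + 6
2 + 3 + 6
2 + 4 + 5
1 + 2 + 3 + 5

5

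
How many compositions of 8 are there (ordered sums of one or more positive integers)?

128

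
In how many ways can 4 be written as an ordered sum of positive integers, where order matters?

8

There are 3 gaps and each independently is a cut or not, giving 2^3 = 8.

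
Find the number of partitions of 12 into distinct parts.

15

Enumerating:
12
1+11
2+10
3+9
1+2+9
4+8
1+3+8
5+7
1+4+7
2+3+7
1+5+6
2+4+6
1+2+3+6
3+4+5
1+2+4+5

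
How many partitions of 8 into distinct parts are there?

6

Listing the qualifying partitions of 8:
8
7+1
6+2
5+3
5+2+1
4+3+1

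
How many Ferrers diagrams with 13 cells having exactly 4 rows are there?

They are:
1,1,1,10
1,1,2,9
1,1,3,8
1,2,2,8
1,1,4,7
1,2,3,7
2,2,2,7
1,1,5,6
1,2,4,6
1,3,3,6
2,2,3,6
1,2,5,5
1,3,4,5
2,2,4,5
2,3,3,5
1,4,4,4
2,3,4,4
3,3,3,4
Counting gives 18.

18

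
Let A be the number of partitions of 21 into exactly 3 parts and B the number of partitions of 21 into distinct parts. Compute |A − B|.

Partitions of 21 into exactly 3 parts: 37.
Partitions of 21 into distinct parts: 76.
|37 − 76| = 39.

39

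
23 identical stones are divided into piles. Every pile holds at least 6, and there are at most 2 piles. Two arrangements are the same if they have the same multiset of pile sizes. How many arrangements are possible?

7

Enumerating:
23
17,6
16,7
15,8
14,9
13,10
12,11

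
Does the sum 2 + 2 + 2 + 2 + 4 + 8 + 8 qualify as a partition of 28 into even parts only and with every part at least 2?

The parts sum to 28, and the condition 'every summand is even' holds; the condition 'every summand is at least 2' holds.

Yes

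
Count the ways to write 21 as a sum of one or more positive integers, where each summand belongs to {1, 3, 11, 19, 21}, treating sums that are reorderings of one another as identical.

14

Enumerating:
21
19+1+1
11+3+3+3+1
11+3+3+1+1+1+1
11+3+1+1+1+1+1+1+1
11+1+1+1+1+1+1+1+1+1+1
3+3+3+3+3+3+3
3+3+3+3+3+3+1+1+1
3+3+3+3+3+1+1+1+1+1+1
3+3+3+3+1+1+1+1+1+1+1+1+1
3+3+3+1+1+1+1+1+1+1+1+1+1+1+1
3+3+1+1+1+1+1+1+1+1+1+1+1+1+1+1+1
3+1+1+1+1+1+1+1+1+1+1+1+1+1+1+1+1+1+1
1+1+1+1+1+1+1+1+1+1+1+1+1+1+1+1+1+1+1+1+1
Counting gives 14.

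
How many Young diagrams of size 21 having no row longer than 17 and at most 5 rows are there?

214

There are 214 such partitions.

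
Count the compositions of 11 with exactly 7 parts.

210

By stars and bars with positive parts, the count is C(10,6) = 210.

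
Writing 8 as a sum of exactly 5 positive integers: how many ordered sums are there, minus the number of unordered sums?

32

Compositions: C(7,4) = 35.
Partitions of 8 into exactly 5 parts: 3.
Difference: 35 − 3 = 32.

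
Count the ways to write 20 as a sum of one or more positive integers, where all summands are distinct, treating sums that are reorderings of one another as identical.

64

A partial list (first 12 by largest part):
20
19 + 1
18 + 2
17 + 3
17 + 2 + 1
16 + 4
16 + 3 + 1
15 + 5
15 + 4 + 1
15 + 3 + 2
14 + 6
14 + 5 + 1
…and 52 more, for 64 total.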